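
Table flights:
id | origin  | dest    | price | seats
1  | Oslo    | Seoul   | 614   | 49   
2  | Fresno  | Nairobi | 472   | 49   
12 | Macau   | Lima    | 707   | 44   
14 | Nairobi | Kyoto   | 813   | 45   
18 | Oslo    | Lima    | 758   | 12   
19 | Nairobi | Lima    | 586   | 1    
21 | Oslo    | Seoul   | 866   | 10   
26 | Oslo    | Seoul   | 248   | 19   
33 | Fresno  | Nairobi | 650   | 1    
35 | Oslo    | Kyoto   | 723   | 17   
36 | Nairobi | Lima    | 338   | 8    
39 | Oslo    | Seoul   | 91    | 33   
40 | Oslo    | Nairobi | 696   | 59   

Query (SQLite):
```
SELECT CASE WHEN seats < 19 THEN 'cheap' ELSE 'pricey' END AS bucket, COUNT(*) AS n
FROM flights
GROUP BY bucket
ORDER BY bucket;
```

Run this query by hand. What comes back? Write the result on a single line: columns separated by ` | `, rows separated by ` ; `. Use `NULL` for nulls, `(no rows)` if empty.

Bucket rows by seats < 19 → 'cheap' else 'pricey'; count each bucket.

cheap | 6 ; pricey | 7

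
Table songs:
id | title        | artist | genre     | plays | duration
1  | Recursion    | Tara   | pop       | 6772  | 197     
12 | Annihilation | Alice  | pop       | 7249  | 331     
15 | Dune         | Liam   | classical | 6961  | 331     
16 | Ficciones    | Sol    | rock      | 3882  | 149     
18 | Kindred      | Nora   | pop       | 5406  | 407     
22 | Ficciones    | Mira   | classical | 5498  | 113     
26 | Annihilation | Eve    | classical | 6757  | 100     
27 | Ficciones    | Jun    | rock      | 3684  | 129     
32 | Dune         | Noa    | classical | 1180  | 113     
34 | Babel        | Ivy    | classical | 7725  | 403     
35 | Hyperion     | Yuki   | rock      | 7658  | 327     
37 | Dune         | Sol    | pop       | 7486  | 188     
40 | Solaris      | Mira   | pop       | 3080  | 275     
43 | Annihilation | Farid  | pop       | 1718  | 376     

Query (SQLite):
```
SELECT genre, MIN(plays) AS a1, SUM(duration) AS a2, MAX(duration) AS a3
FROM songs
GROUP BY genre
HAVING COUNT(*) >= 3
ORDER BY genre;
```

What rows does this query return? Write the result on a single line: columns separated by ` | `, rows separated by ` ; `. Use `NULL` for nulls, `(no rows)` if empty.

classical | 1180 | 1060 | 403 ; pop | 1718 | 1774 | 407 ; rock | 3684 | 605 | 327

Group songs by genre.
Per group compute: MIN(plays), SUM(duration), MAX(duration).
HAVING: drop groups with fewer than 3 rows.
  classical: ids {15, 22, 26, 32, 34} → MIN(plays)=1180, SUM(duration)=1060, MAX(duration)=403
  pop: ids {1, 12, 18, 37, 40, 43} → MIN(plays)=1718, SUM(duration)=1774, MAX(duration)=407
  rock: ids {16, 27, 35} → MIN(plays)=3684, SUM(duration)=605, MAX(duration)=327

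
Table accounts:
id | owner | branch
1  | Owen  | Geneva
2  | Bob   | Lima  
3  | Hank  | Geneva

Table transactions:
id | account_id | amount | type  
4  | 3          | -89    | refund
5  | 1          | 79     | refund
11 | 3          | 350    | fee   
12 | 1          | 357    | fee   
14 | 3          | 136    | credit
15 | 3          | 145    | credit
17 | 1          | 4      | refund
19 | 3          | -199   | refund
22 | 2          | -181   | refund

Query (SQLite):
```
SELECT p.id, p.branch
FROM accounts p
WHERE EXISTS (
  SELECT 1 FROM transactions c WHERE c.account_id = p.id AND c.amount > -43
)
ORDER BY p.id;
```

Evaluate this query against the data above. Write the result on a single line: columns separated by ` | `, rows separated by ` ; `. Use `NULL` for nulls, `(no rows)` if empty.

For each accounts row, check whether any transactions with matching account_id has amount > -43.
Keep rows where that is true.

1 | Geneva ; 3 | Geneva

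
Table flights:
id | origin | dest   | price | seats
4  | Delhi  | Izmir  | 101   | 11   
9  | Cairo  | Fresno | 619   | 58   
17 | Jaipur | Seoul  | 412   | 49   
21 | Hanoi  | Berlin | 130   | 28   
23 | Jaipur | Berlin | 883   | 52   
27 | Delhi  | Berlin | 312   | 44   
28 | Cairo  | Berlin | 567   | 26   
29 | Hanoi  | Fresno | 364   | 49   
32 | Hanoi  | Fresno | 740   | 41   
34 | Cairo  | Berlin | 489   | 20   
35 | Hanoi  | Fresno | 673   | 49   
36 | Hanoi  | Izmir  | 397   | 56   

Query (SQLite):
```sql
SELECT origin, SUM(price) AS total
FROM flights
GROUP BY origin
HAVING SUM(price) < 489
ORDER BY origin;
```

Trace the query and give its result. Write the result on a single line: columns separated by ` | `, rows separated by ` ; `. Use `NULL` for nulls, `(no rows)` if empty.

Delhi | 413

Partition flights by origin; compute SUM(price) within each group.
HAVING: keep groups where SUM(price) < 489.
  Cairo: ids {9, 28, 34} → SUM(price)=1675
  Delhi: ids {4, 27} → SUM(price)=413
  Hanoi: ids {21, 29, 32, 35, 36} → SUM(price)=2304
  Jaipur: ids {17, 23} → SUM(price)=1295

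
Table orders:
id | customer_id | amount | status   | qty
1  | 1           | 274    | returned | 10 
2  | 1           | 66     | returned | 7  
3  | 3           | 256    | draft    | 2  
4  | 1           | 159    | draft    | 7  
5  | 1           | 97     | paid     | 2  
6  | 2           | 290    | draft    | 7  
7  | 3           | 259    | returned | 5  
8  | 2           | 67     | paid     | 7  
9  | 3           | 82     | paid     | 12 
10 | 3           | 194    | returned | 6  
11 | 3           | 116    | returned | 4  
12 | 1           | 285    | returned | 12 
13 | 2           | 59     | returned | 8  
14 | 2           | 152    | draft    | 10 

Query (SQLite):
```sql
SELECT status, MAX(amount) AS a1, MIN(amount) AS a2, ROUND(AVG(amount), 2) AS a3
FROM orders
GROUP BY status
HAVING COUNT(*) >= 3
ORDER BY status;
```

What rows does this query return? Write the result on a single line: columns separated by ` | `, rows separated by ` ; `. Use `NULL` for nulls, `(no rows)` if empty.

draft | 290 | 152 | 214.25 ; paid | 97 | 67 | 82 ; returned | 285 | 59 | 179

Group orders by status.
Per group compute: MAX(amount), MIN(amount), ROUND(AVG(amount), 2).
HAVING: drop groups with fewer than 3 rows.
  draft: ids {3, 4, 6, 14} → MAX(amount)=290, MIN(amount)=152, ROUND(AVG(amount), 2)=214.25
  paid: ids {5, 8, 9} → MAX(amount)=97, MIN(amount)=67, ROUND(AVG(amount), 2)=82
  returned: ids {1, 2, 7, 10, 11, 12, 13} → MAX(amount)=285, MIN(amount)=59, ROUND(AVG(amount), 2)=179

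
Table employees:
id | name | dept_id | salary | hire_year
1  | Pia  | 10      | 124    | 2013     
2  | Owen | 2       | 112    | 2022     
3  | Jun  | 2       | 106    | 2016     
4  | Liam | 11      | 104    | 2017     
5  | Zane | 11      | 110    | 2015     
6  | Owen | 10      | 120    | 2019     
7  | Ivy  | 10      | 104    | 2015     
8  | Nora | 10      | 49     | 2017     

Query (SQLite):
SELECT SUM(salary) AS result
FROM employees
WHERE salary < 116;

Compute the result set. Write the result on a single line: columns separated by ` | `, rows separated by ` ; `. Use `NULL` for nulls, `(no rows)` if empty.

Rows where salary < 116 → salary values: [112, 106, 104, 110, 104, 49].
SUM of non-NULL values = 585.

585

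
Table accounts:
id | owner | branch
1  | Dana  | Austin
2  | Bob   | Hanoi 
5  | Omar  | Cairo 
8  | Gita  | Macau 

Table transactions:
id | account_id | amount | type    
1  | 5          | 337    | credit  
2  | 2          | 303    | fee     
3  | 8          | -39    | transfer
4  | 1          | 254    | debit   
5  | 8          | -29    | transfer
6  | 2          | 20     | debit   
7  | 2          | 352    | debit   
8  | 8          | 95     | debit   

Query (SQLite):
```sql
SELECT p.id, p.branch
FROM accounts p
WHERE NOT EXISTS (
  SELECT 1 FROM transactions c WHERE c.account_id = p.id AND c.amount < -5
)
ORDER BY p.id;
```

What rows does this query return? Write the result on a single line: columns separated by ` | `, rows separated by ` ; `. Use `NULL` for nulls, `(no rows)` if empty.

For each accounts row, check whether any transactions with matching account_id has amount < -5.
Keep rows where that is false.

1 | Austin ; 2 | Hanoi ; 5 | Cairo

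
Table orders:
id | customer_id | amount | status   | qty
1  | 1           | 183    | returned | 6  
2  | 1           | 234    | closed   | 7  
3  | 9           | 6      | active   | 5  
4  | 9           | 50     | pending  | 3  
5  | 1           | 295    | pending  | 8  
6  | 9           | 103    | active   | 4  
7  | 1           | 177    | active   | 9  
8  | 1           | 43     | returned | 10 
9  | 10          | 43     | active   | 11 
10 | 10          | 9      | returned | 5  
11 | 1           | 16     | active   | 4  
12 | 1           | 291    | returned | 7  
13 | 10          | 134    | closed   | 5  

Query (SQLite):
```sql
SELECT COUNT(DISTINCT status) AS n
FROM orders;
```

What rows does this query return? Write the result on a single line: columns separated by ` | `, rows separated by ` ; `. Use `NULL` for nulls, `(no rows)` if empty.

4

Count distinct non-NULL status values.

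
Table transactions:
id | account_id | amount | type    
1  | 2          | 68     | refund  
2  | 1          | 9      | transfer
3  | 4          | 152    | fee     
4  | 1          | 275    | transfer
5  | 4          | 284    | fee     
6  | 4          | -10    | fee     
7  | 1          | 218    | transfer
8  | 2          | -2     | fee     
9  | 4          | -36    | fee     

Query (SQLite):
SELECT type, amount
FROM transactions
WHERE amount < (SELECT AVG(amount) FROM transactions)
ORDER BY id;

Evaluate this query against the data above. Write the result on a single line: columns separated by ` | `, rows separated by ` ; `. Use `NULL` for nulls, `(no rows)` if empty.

refund | 68 ; transfer | 9 ; fee | -10 ; fee | -2 ; fee | -36

Scalar subquery: AVG(amount) over all transactions rows = 106.444444 (≈; comparison uses full precision).
Keep rows where amount < that value.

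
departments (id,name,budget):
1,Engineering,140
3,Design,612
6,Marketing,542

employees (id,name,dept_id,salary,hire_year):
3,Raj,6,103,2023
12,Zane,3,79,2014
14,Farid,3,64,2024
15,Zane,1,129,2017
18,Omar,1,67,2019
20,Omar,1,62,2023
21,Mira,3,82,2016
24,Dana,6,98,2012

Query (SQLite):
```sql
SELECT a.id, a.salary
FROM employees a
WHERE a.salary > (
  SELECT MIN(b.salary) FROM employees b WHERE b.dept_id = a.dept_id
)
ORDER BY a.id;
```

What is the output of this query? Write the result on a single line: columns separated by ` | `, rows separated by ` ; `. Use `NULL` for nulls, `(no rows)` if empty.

3 | 103 ; 12 | 79 ; 15 | 129 ; 18 | 67 ; 21 | 82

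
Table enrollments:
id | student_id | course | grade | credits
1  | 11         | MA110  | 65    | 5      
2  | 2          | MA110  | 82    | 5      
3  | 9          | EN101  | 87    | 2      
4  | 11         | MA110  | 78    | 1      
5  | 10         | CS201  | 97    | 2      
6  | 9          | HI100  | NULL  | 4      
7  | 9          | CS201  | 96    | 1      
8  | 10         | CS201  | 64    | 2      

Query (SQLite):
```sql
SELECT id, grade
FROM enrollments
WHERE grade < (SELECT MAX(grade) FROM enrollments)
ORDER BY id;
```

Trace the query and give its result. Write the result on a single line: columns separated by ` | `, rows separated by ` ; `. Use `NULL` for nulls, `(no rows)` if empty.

Scalar subquery: MAX(grade) over all enrollments rows = 97.
Keep rows where grade < that value.

1 | 65 ; 2 | 82 ; 3 | 87 ; 4 | 78 ; 7 | 96 ; 8 | 64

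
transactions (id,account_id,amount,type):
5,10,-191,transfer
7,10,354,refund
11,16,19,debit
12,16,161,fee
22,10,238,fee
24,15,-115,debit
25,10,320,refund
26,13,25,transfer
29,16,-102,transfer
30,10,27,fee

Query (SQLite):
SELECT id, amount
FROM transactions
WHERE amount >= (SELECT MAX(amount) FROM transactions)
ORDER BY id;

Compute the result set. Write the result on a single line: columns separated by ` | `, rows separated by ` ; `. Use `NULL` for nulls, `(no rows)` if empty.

Scalar subquery: MAX(amount) over all transactions rows = 354.
Keep rows where amount >= that value.

7 | 354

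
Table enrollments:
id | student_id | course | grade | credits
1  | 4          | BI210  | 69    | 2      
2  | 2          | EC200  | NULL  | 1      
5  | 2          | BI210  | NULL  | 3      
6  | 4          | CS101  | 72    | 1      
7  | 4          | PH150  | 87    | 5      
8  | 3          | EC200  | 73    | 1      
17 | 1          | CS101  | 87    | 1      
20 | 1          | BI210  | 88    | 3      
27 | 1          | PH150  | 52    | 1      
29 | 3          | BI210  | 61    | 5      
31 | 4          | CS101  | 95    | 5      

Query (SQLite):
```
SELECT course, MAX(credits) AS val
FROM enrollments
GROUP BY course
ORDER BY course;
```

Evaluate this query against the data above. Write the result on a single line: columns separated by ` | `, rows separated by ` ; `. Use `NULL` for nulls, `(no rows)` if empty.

BI210 | 5 ; CS101 | 5 ; EC200 | 1 ; PH150 | 5

Partition enrollments by course; compute MAX(credits) within each group.
  BI210: ids {1, 5, 20, 29} → MAX(credits)=5
  CS101: ids {6, 17, 31} → MAX(credits)=5
  EC200: ids {2, 8} → MAX(credits)=1
  PH150: ids {7, 27} → MAX(credits)=5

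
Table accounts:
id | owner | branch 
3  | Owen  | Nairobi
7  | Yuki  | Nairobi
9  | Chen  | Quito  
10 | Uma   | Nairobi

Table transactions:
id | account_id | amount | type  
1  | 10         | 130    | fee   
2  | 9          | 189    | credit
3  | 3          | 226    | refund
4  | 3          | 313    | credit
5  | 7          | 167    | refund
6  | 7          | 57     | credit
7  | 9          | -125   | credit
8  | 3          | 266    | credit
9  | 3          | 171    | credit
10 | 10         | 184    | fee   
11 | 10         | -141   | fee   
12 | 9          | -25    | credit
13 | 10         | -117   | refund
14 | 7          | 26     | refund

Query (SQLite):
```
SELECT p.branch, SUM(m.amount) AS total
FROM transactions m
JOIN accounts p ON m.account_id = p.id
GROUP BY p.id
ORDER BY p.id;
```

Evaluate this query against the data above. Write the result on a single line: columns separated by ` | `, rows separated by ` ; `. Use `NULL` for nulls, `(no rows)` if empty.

Nairobi | 976 ; Nairobi | 250 ; Quito | 39 ; Nairobi | 56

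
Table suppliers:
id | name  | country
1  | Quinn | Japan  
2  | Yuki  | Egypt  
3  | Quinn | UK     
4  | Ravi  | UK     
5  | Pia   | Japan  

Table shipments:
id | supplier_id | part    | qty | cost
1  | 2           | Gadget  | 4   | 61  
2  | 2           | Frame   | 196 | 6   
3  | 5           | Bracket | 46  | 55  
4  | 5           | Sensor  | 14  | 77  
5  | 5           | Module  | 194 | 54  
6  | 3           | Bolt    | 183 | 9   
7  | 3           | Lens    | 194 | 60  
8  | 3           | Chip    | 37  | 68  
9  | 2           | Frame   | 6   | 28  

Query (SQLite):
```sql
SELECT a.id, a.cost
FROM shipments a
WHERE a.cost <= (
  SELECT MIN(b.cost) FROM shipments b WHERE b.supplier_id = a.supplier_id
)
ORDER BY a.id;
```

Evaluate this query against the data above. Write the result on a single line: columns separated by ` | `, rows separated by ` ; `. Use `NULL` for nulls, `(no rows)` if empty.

For each shipments row a, compute MIN(cost) over rows sharing a.supplier_id.
Keep row a if a.cost <= that per-group MIN.
  supplier_id=2: MIN(cost) = 6
  supplier_id=3: MIN(cost) = 9
  supplier_id=5: MIN(cost) = 54

2 | 6 ; 5 | 54 ; 6 | 9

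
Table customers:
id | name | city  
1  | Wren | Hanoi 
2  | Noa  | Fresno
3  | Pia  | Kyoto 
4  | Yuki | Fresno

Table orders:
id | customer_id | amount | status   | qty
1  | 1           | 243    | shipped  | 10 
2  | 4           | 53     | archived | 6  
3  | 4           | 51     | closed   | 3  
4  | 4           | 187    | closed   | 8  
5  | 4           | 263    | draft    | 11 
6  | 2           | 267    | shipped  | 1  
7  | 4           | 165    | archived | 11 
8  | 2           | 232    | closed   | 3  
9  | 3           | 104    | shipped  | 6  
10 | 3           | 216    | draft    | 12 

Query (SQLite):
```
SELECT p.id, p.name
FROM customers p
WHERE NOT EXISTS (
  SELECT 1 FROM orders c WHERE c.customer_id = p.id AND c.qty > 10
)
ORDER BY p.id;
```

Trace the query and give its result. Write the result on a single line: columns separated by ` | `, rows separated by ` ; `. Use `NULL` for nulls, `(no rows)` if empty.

1 | Wren ; 2 | Noa

For each customers row, check whether any orders with matching customer_id has qty > 10.
Keep rows where that is false.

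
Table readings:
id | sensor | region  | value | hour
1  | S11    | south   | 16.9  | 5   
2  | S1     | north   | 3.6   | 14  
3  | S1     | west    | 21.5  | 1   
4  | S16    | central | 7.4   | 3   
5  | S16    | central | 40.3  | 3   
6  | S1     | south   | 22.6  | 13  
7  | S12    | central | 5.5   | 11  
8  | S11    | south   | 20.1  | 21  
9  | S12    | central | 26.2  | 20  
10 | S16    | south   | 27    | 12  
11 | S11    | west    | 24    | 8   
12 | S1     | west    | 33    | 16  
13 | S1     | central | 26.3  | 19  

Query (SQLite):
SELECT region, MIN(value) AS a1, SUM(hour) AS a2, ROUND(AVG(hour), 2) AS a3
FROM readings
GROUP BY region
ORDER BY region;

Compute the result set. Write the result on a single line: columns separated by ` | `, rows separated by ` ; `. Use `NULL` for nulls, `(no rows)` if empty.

Group readings by region.
Per group compute: MIN(value), SUM(hour), ROUND(AVG(hour), 2).
  central: ids {4, 5, 7, 9, 13} → MIN(value)=5.5, SUM(hour)=56, ROUND(AVG(hour), 2)=11.2
  north: ids {2} → MIN(value)=3.6, SUM(hour)=14, ROUND(AVG(hour), 2)=14
  south: ids {1, 6, 8, 10} → MIN(value)=16.9, SUM(hour)=51, ROUND(AVG(hour), 2)=12.75
  west: ids {3, 11, 12} → MIN(value)=21.5, SUM(hour)=25, ROUND(AVG(hour), 2)=8.33

central | 5.5 | 56 | 11.2 ; north | 3.6 | 14 | 14 ; south | 16.9 | 51 | 12.75 ; west | 21.5 | 25 | 8.33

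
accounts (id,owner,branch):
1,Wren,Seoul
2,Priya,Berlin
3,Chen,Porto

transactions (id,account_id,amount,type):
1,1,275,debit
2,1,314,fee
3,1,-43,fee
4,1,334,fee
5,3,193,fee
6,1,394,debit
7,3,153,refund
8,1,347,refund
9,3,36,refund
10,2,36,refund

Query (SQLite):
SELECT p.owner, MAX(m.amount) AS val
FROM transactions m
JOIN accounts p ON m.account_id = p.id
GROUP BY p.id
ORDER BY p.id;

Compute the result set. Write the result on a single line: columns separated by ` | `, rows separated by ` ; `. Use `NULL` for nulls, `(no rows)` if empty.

Join each transactions row to its accounts via account_id.
Group joined rows by accounts.id; compute MAX(m.amount) per group.
  1: ids {1, 2, 3, 4, 6, 8} → MAX(m.amount)=394
  2: ids {10} → MAX(m.amount)=36
  3: ids {5, 7, 9} → MAX(m.amount)=193

Wren | 394 ; Priya | 36 ; Chen | 193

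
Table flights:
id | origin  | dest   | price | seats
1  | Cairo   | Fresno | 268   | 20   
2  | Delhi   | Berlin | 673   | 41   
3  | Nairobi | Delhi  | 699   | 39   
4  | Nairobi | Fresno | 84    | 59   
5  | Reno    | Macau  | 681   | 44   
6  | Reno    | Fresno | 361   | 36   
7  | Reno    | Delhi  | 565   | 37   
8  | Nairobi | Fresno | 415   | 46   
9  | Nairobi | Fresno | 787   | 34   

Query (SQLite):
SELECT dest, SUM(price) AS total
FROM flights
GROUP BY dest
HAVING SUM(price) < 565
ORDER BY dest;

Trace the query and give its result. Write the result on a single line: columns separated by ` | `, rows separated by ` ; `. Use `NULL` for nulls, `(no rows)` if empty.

(no rows)

Partition flights by dest; compute SUM(price) within each group.
HAVING: keep groups where SUM(price) < 565.
  Berlin: ids {2} → SUM(price)=673
  Delhi: ids {3, 7} → SUM(price)=1264
  Fresno: ids {1, 4, 6, 8, 9} → SUM(price)=1915
  Macau: ids {5} → SUM(price)=681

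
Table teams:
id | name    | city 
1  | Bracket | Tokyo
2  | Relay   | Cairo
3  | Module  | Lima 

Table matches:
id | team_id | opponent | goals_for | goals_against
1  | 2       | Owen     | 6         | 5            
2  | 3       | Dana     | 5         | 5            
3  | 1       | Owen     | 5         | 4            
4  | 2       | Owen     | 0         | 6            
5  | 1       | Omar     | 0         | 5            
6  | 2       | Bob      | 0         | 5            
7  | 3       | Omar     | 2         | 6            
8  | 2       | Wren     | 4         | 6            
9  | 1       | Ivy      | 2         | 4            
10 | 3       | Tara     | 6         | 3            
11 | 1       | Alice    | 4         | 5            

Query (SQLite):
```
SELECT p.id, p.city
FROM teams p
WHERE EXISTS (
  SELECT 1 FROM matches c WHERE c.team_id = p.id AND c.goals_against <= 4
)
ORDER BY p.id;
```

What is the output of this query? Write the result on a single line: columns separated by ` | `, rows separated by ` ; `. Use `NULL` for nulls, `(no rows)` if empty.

1 | Tokyo ; 3 | Lima

For each teams row, check whether any matches with matching team_id has goals_against <= 4.
Keep rows where that is true.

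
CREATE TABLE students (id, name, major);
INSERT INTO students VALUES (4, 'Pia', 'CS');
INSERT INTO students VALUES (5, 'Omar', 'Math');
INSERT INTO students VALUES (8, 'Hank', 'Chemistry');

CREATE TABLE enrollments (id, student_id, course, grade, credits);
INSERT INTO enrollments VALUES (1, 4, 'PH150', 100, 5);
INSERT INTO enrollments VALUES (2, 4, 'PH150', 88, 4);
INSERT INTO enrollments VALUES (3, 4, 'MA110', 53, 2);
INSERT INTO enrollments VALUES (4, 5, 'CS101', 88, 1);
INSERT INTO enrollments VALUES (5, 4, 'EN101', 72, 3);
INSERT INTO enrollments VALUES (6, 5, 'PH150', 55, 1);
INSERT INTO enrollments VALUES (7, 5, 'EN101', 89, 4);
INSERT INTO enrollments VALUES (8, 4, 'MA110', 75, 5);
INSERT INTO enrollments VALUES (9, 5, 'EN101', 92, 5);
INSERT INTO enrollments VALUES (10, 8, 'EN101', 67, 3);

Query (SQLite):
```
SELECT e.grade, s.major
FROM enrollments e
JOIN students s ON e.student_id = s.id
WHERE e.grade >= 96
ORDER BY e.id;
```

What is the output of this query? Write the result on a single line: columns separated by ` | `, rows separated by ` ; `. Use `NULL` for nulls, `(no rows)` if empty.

Each enrollments row matches the students row where student_id = students.id.
Then keep rows with e.grade >= 96.

100 | CS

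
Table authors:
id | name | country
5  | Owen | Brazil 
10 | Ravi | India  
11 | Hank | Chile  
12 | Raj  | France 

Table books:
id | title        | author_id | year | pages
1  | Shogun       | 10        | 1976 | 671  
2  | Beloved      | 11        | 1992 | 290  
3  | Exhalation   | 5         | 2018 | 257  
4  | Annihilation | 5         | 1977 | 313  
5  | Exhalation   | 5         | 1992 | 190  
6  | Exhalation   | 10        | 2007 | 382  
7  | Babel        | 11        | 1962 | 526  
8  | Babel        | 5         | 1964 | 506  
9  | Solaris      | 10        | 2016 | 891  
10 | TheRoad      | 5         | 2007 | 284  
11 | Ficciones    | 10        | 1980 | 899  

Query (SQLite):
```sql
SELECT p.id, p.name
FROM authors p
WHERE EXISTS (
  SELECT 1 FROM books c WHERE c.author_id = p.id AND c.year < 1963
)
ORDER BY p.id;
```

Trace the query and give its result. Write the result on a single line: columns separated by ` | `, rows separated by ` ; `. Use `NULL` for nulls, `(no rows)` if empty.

11 | Hank

For each authors row, check whether any books with matching author_id has year < 1963.
Keep rows where that is true.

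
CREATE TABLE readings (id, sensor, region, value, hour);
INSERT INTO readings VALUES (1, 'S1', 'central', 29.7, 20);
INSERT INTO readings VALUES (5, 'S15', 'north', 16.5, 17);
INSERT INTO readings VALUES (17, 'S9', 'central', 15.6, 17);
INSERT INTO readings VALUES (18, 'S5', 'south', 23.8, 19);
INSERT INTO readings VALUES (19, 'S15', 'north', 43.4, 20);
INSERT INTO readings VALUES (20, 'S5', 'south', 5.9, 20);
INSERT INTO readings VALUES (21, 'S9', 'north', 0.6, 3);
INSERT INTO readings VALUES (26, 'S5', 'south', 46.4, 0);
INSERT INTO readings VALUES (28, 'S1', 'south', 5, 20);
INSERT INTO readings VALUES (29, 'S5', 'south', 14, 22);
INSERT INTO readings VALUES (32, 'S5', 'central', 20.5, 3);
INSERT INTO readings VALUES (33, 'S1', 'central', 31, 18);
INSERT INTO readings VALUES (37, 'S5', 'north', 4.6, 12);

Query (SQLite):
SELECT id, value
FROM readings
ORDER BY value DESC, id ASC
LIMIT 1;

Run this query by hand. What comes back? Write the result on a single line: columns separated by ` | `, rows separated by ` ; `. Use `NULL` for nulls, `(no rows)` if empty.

26 | 46.4

Sort by value desc, tiebreak id asc: (46.4, id=26), (43.4, id=19), (31, id=33), (29.7, id=1) …. Take first 1.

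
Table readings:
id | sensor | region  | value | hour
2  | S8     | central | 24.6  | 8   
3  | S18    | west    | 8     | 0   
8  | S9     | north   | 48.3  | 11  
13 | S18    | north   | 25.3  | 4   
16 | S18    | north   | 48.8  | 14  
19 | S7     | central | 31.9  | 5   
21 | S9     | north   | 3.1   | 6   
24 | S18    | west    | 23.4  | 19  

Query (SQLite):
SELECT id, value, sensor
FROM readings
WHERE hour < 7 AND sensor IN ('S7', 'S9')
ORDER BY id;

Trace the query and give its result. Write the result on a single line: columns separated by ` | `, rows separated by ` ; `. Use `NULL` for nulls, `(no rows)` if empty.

19 | 31.9 | S7 ; 21 | 3.1 | S9

hour < 7: ids {3, 13, 19, 21}
sensor IN ('S7', 'S9'): ids {8, 19, 21}
Combine with AND.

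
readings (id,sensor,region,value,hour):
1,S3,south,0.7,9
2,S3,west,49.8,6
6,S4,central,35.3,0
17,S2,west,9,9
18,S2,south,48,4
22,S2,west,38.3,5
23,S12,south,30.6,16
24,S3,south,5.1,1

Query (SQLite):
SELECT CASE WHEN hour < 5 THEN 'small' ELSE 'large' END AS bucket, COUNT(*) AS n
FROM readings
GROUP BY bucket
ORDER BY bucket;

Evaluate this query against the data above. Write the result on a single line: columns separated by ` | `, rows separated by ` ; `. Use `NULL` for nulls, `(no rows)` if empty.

large | 5 ; small | 3

Bucket rows by hour < 5 → 'small' else 'large'; count each bucket.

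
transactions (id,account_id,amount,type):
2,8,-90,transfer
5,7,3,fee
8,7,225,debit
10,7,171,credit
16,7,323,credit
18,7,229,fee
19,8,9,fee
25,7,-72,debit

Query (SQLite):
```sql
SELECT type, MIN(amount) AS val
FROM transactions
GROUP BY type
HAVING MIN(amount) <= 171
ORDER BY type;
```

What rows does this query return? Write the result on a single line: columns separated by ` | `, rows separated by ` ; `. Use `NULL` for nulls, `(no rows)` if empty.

credit | 171 ; debit | -72 ; fee | 3 ; transfer | -90

Partition transactions by type; compute MIN(amount) within each group.
HAVING: keep groups where MIN(amount) <= 171.
  credit: ids {10, 16} → MIN(amount)=171
  debit: ids {8, 25} → MIN(amount)=-72
  fee: ids {5, 18, 19} → MIN(amount)=3
  transfer: ids {2} → MIN(amount)=-90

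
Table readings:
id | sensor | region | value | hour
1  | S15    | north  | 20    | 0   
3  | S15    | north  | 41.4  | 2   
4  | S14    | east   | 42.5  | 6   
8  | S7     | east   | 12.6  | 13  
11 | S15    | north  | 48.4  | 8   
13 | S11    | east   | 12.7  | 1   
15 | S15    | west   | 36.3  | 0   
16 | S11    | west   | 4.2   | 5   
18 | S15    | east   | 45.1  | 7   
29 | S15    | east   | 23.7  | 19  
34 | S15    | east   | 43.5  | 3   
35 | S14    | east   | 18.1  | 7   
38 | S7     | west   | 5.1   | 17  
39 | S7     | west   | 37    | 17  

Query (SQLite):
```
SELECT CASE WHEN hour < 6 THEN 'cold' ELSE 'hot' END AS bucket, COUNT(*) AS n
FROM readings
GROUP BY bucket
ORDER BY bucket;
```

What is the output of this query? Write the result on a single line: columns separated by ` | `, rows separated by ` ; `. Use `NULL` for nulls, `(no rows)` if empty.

cold | 6 ; hot | 8

Bucket rows by hour < 6 → 'cold' else 'hot'; count each bucket.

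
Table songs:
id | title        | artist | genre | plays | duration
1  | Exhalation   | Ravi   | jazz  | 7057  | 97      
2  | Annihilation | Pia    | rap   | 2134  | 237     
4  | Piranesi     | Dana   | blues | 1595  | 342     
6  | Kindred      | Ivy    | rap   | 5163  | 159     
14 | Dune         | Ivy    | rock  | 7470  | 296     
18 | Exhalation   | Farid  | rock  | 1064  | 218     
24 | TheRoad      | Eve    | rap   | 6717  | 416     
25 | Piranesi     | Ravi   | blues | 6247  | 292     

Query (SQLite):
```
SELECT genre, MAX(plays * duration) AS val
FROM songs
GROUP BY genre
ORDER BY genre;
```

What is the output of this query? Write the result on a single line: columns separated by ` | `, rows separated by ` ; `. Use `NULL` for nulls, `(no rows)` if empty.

blues | 1824124 ; jazz | 684529 ; rap | 2794272 ; rock | 2211120

For each row compute plays * duration.
Group by genre; take MAX of the expression per group.
  blues: ids {4, 25} → MAX(plays * duration)=1824124
  jazz: ids {1} → MAX(plays * duration)=684529
  rap: ids {2, 6, 24} → MAX(plays * duration)=2794272
  rock: ids {14, 18} → MAX(plays * duration)=2211120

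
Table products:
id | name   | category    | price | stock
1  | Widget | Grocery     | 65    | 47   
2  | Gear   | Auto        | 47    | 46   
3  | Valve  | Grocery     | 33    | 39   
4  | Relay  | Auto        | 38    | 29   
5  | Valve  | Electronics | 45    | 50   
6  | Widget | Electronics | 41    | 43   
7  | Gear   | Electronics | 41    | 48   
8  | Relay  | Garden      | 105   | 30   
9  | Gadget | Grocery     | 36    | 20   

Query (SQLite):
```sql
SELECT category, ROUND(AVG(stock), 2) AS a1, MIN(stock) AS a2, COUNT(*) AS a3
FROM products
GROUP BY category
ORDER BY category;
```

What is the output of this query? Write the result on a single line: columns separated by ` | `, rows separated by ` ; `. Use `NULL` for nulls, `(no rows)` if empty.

Auto | 37.5 | 29 | 2 ; Electronics | 47 | 43 | 3 ; Garden | 30 | 30 | 1 ; Grocery | 35.33 | 20 | 3

Group products by category.
Per group compute: ROUND(AVG(stock), 2), MIN(stock), COUNT(*).
  Auto: ids {2, 4} → ROUND(AVG(stock), 2)=37.5, MIN(stock)=29, COUNT(*)=2
  Electronics: ids {5, 6, 7} → ROUND(AVG(stock), 2)=47, MIN(stock)=43, COUNT(*)=3
  Garden: ids {8} → ROUND(AVG(stock), 2)=30, MIN(stock)=30, COUNT(*)=1
  Grocery: ids {1, 3, 9} → ROUND(AVG(stock), 2)=35.33, MIN(stock)=20, COUNT(*)=3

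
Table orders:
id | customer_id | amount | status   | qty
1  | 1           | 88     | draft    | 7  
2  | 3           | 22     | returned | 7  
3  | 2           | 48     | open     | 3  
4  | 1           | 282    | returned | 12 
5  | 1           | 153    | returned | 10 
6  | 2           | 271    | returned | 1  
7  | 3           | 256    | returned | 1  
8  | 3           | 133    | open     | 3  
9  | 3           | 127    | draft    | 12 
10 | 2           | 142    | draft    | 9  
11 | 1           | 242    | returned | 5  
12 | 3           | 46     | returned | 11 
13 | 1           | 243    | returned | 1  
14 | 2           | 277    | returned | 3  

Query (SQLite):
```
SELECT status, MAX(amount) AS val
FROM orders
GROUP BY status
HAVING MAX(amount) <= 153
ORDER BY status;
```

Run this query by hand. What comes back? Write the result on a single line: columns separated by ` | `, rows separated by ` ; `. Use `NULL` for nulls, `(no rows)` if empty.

Partition orders by status; compute MAX(amount) within each group.
HAVING: keep groups where MAX(amount) <= 153.
  draft: ids {1, 9, 10} → MAX(amount)=142
  open: ids {3, 8} → MAX(amount)=133
  returned: ids {2, 4, 5, 6, 7, 11, 12, 13, 14} → MAX(amount)=282

draft | 142 ; open | 133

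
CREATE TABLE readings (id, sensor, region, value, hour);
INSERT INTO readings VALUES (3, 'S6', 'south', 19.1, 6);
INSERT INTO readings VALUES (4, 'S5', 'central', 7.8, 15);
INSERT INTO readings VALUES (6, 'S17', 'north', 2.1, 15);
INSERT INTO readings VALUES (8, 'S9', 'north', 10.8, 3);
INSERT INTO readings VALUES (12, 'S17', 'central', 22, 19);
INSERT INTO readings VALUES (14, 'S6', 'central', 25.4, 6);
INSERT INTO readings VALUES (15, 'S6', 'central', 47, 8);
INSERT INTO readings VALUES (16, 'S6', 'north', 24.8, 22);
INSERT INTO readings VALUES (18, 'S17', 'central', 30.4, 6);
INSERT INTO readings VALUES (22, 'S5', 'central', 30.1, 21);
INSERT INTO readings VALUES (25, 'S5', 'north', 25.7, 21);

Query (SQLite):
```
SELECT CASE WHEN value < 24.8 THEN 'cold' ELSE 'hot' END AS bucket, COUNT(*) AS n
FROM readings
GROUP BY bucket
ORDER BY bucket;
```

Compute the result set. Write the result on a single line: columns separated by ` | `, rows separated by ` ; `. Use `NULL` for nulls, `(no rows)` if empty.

Bucket rows by value < 24.8 → 'cold' else 'hot'; count each bucket.

cold | 5 ; hot | 6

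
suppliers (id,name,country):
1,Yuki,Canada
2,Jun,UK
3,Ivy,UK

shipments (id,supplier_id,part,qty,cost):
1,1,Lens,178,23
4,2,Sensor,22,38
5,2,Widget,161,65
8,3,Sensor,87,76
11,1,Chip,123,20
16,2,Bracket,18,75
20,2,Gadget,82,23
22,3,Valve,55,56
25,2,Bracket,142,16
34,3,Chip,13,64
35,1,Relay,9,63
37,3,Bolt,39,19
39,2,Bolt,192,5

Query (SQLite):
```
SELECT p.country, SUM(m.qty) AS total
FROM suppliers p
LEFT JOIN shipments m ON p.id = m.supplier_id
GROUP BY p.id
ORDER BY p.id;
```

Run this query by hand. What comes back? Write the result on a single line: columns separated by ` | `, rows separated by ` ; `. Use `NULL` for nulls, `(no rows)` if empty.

LEFT JOIN keeps every suppliers row; unmatched ones get NULL for shipments columns.
Group by suppliers.id and compute SUM(m.qty). SUM over an all-NULL group is NULL.
  1: ids {1, 11, 35} → SUM(m.qty)=310
  2: ids {4, 5, 16, 20, 25, 39} → SUM(m.qty)=617
  3: ids {8, 22, 34, 37} → SUM(m.qty)=194

Canada | 310 ; UK | 617 ; UK | 194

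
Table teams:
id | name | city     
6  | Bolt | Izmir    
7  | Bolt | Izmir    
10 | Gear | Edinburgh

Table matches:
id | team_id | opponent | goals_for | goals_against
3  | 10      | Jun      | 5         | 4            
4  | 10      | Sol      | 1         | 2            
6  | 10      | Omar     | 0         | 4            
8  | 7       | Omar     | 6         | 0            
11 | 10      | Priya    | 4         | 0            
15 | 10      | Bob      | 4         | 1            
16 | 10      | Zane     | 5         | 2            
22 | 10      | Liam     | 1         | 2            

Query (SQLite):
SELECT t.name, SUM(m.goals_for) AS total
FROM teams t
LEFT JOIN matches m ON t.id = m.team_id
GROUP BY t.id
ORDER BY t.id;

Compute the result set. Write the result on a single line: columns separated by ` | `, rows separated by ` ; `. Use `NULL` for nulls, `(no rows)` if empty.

LEFT JOIN keeps every teams row; unmatched ones get NULL for matches columns.
Group by teams.id and compute SUM(m.goals_for). SUM over an all-NULL group is NULL.
  6: ids {—} → SUM(m.goals_for)=NULL
  7: ids {8} → SUM(m.goals_for)=6
  10: ids {3, 4, 6, 11, 15, 16, 22} → SUM(m.goals_for)=20

Bolt | NULL ; Bolt | 6 ; Gear | 20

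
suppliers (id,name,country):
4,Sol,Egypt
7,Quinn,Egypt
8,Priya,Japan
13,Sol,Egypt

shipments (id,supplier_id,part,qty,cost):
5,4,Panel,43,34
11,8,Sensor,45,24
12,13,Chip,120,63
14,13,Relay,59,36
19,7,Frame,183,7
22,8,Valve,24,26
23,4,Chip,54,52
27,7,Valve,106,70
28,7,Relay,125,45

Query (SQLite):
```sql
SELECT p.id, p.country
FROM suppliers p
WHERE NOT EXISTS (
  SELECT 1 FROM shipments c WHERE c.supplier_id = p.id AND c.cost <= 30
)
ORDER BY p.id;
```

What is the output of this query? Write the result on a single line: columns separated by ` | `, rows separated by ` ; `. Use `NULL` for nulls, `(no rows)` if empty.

4 | Egypt ; 13 | Egypt

For each suppliers row, check whether any shipments with matching supplier_id has cost <= 30.
Keep rows where that is false.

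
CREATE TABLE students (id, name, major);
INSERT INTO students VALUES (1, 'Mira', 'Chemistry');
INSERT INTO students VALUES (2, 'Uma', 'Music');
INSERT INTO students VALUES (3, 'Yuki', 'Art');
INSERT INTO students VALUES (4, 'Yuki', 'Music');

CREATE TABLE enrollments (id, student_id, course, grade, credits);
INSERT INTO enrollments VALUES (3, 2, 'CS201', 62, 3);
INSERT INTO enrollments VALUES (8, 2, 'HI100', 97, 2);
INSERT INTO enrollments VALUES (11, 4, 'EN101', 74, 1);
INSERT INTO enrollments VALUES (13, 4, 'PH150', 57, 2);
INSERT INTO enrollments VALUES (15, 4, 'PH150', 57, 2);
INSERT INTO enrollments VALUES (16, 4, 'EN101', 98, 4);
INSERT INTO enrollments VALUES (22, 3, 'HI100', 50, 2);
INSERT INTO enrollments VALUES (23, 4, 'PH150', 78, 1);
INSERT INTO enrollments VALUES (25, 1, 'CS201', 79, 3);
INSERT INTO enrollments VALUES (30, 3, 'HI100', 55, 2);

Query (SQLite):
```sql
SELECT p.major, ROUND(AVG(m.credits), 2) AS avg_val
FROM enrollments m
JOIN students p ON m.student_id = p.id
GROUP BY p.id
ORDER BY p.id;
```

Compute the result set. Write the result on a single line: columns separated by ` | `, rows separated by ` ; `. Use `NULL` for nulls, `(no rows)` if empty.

Chemistry | 3 ; Music | 2.5 ; Art | 2 ; Music | 2

Join each enrollments row to its students via student_id.
Group joined rows by students.id; compute ROUND(AVG(m.credits), 2) per group.
  1: ids {25} → ROUND(AVG(m.credits), 2)=3
  2: ids {3, 8} → ROUND(AVG(m.credits), 2)=2.5
  3: ids {22, 30} → ROUND(AVG(m.credits), 2)=2
  4: ids {11, 13, 15, 16, 23} → ROUND(AVG(m.credits), 2)=2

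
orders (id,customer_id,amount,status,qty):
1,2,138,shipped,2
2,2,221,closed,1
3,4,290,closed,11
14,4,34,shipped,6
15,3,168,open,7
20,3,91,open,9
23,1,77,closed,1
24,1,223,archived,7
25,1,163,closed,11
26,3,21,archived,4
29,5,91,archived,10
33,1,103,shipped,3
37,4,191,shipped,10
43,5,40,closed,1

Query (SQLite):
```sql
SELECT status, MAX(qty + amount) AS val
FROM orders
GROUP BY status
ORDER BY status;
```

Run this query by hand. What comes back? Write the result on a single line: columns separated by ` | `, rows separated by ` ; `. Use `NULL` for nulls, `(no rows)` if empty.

archived | 230 ; closed | 301 ; open | 175 ; shipped | 201

For each row compute qty + amount.
Group by status; take MAX of the expression per group.
  archived: ids {24, 26, 29} → MAX(qty + amount)=230
  closed: ids {2, 3, 23, 25, 43} → MAX(qty + amount)=301
  open: ids {15, 20} → MAX(qty + amount)=175
  shipped: ids {1, 14, 33, 37} → MAX(qty + amount)=201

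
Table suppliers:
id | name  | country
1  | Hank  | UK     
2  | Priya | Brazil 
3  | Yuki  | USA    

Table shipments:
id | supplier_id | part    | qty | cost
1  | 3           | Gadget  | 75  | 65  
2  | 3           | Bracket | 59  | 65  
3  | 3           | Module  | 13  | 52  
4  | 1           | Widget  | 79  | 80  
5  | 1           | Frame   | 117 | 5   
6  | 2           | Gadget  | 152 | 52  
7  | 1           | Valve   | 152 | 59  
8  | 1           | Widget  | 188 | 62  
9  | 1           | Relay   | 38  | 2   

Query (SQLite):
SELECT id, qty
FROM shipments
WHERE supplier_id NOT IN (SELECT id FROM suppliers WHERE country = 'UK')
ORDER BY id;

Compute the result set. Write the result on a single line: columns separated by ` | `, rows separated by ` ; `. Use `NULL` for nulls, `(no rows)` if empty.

Inner query: suppliers.id where country = 'UK'.
Outer: keep shipments rows whose supplier_id is not in that set.
Inner query → {1}

1 | 75 ; 2 | 59 ; 3 | 13 ; 6 | 152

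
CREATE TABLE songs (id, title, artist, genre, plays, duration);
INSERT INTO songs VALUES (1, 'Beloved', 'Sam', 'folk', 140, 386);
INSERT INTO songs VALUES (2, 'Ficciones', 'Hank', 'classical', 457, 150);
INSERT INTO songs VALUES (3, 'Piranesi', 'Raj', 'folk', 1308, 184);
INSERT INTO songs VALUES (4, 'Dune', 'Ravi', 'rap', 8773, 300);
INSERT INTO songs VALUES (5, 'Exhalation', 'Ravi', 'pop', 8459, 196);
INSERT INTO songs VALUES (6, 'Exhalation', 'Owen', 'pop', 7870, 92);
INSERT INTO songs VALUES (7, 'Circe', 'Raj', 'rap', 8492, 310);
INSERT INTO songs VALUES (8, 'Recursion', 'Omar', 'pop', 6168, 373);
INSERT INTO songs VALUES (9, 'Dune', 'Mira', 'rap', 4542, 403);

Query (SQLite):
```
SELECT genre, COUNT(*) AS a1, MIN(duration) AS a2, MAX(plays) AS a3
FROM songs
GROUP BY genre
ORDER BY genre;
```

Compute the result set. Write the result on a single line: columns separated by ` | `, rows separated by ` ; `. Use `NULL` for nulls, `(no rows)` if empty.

Group songs by genre.
Per group compute: COUNT(*), MIN(duration), MAX(plays).
  classical: ids {2} → COUNT(*)=1, MIN(duration)=150, MAX(plays)=457
  folk: ids {1, 3} → COUNT(*)=2, MIN(duration)=184, MAX(plays)=1308
  pop: ids {5, 6, 8} → COUNT(*)=3, MIN(duration)=92, MAX(plays)=8459
  rap: ids {4, 7, 9} → COUNT(*)=3, MIN(duration)=300, MAX(plays)=8773

classical | 1 | 150 | 457 ; folk | 2 | 184 | 1308 ; pop | 3 | 92 | 8459 ; rap | 3 | 300 | 8773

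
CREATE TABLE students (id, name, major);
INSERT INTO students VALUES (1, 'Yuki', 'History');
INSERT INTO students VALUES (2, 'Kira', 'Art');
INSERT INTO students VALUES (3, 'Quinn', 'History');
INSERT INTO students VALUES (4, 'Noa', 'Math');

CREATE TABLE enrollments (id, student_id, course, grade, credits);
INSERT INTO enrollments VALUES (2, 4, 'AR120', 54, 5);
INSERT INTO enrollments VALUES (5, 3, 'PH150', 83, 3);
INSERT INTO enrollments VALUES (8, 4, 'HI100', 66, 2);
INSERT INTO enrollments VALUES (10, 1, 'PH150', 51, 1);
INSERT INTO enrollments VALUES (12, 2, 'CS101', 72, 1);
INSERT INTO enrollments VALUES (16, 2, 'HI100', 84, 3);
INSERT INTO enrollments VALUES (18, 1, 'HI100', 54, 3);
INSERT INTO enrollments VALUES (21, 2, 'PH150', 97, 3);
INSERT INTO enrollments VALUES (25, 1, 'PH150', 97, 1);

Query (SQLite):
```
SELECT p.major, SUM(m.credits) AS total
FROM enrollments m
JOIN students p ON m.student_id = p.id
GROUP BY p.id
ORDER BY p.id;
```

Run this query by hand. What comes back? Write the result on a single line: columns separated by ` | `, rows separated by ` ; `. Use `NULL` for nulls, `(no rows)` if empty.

Join each enrollments row to its students via student_id.
Group joined rows by students.id; compute SUM(m.credits) per group.
  1: ids {10, 18, 25} → SUM(m.credits)=5
  2: ids {12, 16, 21} → SUM(m.credits)=7
  3: ids {5} → SUM(m.credits)=3
  4: ids {2, 8} → SUM(m.credits)=7

History | 5 ; Art | 7 ; History | 3 ; Math | 7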